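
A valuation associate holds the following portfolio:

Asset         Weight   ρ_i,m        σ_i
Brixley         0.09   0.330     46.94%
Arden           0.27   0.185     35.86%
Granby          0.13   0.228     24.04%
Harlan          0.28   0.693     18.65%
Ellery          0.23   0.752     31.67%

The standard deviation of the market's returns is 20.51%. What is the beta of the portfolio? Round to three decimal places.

β_Brixley = 0.330 × 46.94% / 20.51% = 0.7553
β_Arden = 0.185 × 35.86% / 20.51% = 0.3235
β_Granby = 0.228 × 24.04% / 20.51% = 0.2672
β_Harlan = 0.693 × 18.65% / 20.51% = 0.6302
β_Ellery = 0.752 × 31.67% / 20.51% = 1.1612
β_P = Σ w_i β_i = 0.09×0.7553 + 0.27×0.3235 + 0.13×0.2672 + 0.28×0.6302 + 0.23×1.1612 = 0.6336

0.634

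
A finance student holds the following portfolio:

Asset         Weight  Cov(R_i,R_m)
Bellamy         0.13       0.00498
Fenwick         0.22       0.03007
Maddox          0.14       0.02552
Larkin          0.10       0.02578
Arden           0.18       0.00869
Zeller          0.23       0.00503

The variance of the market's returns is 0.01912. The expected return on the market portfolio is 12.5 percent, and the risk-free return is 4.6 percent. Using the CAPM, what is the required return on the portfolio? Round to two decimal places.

β_Bellamy = 0.00498 / 0.01912 = 0.2605
β_Fenwick = 0.03007 / 0.01912 = 1.5727
β_Maddox = 0.02552 / 0.01912 = 1.3347
β_Larkin = 0.02578 / 0.01912 = 1.3483
β_Arden = 0.00869 / 0.01912 = 0.4545
β_Zeller = 0.00503 / 0.01912 = 0.2631
β_P = Σ w_i β_i = 0.13×0.2605 + 0.22×1.5727 + 0.14×1.3347 + 0.10×1.3483 + 0.18×0.4545 + 0.23×0.2631 = 0.8439
MRP = 12.5% − 4.6% = 7.90%
E(R_P) = R_f + β_P × MRP = 4.6% + 0.8439 × 7.9% = 11.27%

11.27%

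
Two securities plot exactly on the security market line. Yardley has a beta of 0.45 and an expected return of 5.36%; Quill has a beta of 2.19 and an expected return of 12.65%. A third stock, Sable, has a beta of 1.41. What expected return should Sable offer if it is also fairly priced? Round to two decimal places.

9.38%

MRP (SML slope) = (12.65% − 5.36%) / (2.19 − 0.45) = 7.29% / 1.74 = 4.1897%
R_f (intercept) = 5.36% − 0.45 × 4.1897% = 3.4746%
E(R_Sable) = R_f + β × MRP = 3.4746% + 1.41 × 4.1897% = 9.38%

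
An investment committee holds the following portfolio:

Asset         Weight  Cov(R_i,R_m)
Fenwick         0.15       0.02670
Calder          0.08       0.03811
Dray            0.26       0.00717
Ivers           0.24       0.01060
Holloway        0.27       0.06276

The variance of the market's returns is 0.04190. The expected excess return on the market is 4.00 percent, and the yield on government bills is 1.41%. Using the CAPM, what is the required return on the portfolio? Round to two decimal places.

4.12%

β_Fenwick = 0.02670 / 0.04190 = 0.6372
β_Calder = 0.03811 / 0.04190 = 0.9095
β_Dray = 0.00717 / 0.04190 = 0.1711
β_Ivers = 0.01060 / 0.04190 = 0.2530
β_Holloway = 0.06276 / 0.04190 = 1.4979
β_P = Σ w_i β_i = 0.15×0.6372 + 0.08×0.9095 + 0.26×0.1711 + 0.24×0.2530 + 0.27×1.4979 = 0.6780
E(R_P) = R_f + β_P × MRP = 1.41% + 0.6780 × 4.00% = 4.12%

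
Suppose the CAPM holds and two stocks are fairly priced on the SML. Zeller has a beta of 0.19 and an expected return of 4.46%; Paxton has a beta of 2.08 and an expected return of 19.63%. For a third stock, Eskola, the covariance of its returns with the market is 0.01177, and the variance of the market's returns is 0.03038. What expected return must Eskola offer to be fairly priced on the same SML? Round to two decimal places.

MRP = (19.63% − 4.46%) / (2.08 − 0.19) = 8.0265%
R_f = 4.46% − 0.19 × 8.0265% = 2.9350%
β_Eskola = Cov / Var(R_m) = 0.01177 / 0.03038 = 0.3874
E(R_Eskola) = R_f + β × MRP = 2.9350% + 0.3874 × 8.0265% = 6.04%

6.04%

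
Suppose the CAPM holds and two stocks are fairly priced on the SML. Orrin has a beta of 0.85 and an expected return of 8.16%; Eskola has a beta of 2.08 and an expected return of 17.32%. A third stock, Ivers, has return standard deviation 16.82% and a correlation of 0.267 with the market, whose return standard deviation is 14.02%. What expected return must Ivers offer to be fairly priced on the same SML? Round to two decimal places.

MRP = (17.32% − 8.16%) / (2.08 − 0.85) = 7.4472%
R_f = 8.16% − 0.85 × 7.4472% = 1.8299%
β_Ivers = ρ·σ_i/σ_m = 0.267 × 16.82 / 14.02 = 0.3203
E(R_Ivers) = R_f + β × MRP = 1.8299% + 0.3203 × 7.4472% = 4.22%

4.22%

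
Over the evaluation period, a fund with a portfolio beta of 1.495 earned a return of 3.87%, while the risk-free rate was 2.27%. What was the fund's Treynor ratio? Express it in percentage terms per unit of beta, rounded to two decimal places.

1.07%

Treynor = (R_P − R_f) / β_P = (3.87% − 2.27%) / 1.4950 = 1.60% / 1.4950 = 1.07%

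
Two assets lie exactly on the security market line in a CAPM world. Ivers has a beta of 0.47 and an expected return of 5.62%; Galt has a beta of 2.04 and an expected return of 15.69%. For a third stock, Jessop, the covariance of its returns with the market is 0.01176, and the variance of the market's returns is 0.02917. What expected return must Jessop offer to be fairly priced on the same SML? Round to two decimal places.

MRP = (15.69% − 5.62%) / (2.04 − 0.47) = 6.4140%
R_f = 5.62% − 0.47 × 6.4140% = 2.6054%
β_Jessop = Cov / Var(R_m) = 0.01176 / 0.02917 = 0.4032
E(R_Jessop) = R_f + β × MRP = 2.6054% + 0.4032 × 6.4140% = 5.19%

5.19%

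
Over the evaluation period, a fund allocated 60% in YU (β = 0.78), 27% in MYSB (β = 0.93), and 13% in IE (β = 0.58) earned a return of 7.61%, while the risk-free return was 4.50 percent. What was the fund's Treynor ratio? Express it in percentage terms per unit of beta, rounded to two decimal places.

β_P = 0.60×0.78 + 0.27×0.93 + 0.13×0.58 = 0.7945
Treynor = (R_P − R_f) / β_P = (7.61% − 4.50%) / 0.7945 = 3.11% / 0.7945 = 3.91%

3.91%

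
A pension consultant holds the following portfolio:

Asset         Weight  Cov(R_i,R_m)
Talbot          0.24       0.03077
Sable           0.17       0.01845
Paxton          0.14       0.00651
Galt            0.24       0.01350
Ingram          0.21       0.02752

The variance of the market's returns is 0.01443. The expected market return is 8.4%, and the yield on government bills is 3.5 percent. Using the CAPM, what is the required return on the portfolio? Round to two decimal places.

β_Talbot = 0.03077 / 0.01443 = 2.1324
β_Sable = 0.01845 / 0.01443 = 1.2786
β_Paxton = 0.00651 / 0.01443 = 0.4511
β_Galt = 0.01350 / 0.01443 = 0.9356
β_Ingram = 0.02752 / 0.01443 = 1.9071
β_P = Σ w_i β_i = 0.24×2.1324 + 0.17×1.2786 + 0.14×0.4511 + 0.24×0.9356 + 0.21×1.9071 = 1.4173
MRP = 8.4% − 3.5% = 4.90%
E(R_P) = R_f + β_P × MRP = 3.5% + 1.4173 × 4.9% = 10.44%

10.44%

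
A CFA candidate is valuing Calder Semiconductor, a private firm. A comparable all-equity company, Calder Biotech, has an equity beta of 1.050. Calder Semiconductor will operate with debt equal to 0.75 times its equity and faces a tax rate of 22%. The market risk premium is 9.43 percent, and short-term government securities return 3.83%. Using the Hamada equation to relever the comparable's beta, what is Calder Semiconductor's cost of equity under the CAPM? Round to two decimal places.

19.52%

β_L = β_U × [1 + (1 − t)(D/E)] = 1.050 × [1 + (1 − 0.22) × 0.75]
    = 1.050 × [1 + 0.78 × 0.75] = 1.050 × 1.5850 = 1.6643
E(R) = R_f + β_L × MRP = 3.83% + 1.6643 × 9.43% = 19.52%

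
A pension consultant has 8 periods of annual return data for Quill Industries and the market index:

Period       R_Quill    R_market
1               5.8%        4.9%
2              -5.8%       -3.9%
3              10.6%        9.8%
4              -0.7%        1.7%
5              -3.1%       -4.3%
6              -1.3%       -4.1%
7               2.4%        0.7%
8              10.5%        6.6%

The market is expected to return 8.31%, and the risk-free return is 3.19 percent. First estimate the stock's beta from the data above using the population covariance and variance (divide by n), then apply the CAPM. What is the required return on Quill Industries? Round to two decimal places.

8.71%

Mean R_i = (5.8 − 5.8 + 10.6 − 0.7 − 3.1 − 1.3 + 2.4 + 10.5) / 8 = 2.3000%
Mean R_m = (4.9 − 3.9 + 9.8 + 1.7 − 4.3 − 4.1 + 0.7 + 6.6) / 8 = 1.4250%
Σ(R_i − R̄_i)(R_m − R̄_m) = 217.1500  ⇒  Cov = 217.1500 / 8 = 27.1438
Σ(R_m − R̄_m)² = 201.2550  ⇒  Var(R_m) = 201.2550 / 8 = 25.1569
β = Cov / Var(R_m) = 27.1438 / 25.1569 = 1.0790
MRP = 8.31% − 3.19% = 5.12%
E(R) = R_f + β × MRP = 3.19% + 1.0790 × 5.12% = 8.71%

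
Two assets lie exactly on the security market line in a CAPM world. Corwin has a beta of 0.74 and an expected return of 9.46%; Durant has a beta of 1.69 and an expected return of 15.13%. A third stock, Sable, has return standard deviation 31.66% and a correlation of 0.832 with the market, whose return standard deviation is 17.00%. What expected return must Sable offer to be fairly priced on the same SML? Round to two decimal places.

MRP = (15.13% − 9.46%) / (1.69 − 0.74) = 5.9684%
R_f = 9.46% − 0.74 × 5.9684% = 5.0434%
β_Sable = ρ·σ_i/σ_m = 0.832 × 31.66 / 17.00 = 1.5495
E(R_Sable) = R_f + β × MRP = 5.0434% + 1.5495 × 5.9684% = 14.29%

14.29%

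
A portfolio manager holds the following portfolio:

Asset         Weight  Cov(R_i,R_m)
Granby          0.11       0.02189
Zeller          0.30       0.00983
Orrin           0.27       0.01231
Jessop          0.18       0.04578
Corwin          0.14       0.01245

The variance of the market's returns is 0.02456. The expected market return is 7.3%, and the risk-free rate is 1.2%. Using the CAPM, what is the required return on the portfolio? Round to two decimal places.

5.84%

β_Granby = 0.02189 / 0.02456 = 0.8913
β_Zeller = 0.00983 / 0.02456 = 0.4002
β_Orrin = 0.01231 / 0.02456 = 0.5012
β_Jessop = 0.04578 / 0.02456 = 1.8640
β_Corwin = 0.01245 / 0.02456 = 0.5069
β_P = Σ w_i β_i = 0.11×0.8913 + 0.30×0.4002 + 0.27×0.5012 + 0.18×1.8640 + 0.14×0.5069 = 0.7599
MRP = 7.3% − 1.2% = 6.10%
E(R_P) = R_f + β_P × MRP = 1.2% + 0.7599 × 6.1% = 5.84%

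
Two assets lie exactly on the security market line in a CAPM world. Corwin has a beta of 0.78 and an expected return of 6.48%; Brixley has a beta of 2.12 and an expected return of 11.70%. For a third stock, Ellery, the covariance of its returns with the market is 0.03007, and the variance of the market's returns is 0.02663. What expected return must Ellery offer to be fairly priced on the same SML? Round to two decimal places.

MRP = (11.70% − 6.48%) / (2.12 − 0.78) = 3.8955%
R_f = 6.48% − 0.78 × 3.8955% = 3.4415%
β_Ellery = Cov / Var(R_m) = 0.03007 / 0.02663 = 1.1292
E(R_Ellery) = R_f + β × MRP = 3.4415% + 1.1292 × 3.8955% = 7.84%

7.84%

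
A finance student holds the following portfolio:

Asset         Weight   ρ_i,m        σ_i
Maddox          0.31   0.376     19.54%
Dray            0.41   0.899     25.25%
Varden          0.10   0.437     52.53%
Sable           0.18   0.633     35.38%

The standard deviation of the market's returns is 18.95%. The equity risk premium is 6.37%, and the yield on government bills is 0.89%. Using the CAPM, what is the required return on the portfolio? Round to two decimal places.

6.91%

β_Maddox = 0.376 × 19.54% / 18.95% = 0.3877
β_Dray = 0.899 × 25.25% / 18.95% = 1.1979
β_Varden = 0.437 × 52.53% / 18.95% = 1.2114
β_Sable = 0.633 × 35.38% / 18.95% = 1.1818
β_P = Σ w_i β_i = 0.31×0.3877 + 0.41×1.1979 + 0.10×1.2114 + 0.18×1.1818 = 0.9452
E(R_P) = R_f + β_P × MRP = 0.89% + 0.9452 × 6.37% = 6.91%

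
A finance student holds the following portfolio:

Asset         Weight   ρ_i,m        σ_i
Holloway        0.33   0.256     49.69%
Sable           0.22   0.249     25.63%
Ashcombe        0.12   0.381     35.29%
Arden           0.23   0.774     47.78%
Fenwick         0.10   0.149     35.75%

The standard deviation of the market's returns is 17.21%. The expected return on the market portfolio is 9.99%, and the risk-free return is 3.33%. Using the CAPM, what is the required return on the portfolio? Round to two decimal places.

β_Holloway = 0.256 × 49.69% / 17.21% = 0.7391
β_Sable = 0.249 × 25.63% / 17.21% = 0.3708
β_Ashcombe = 0.381 × 35.29% / 17.21% = 0.7813
β_Arden = 0.774 × 47.78% / 17.21% = 2.1489
β_Fenwick = 0.149 × 35.75% / 17.21% = 0.3095
β_P = Σ w_i β_i = 0.33×0.7391 + 0.22×0.3708 + 0.12×0.7813 + 0.23×2.1489 + 0.10×0.3095 = 0.9444
MRP = 9.99% − 3.33% = 6.66%
E(R_P) = R_f + β_P × MRP = 3.33% + 0.9444 × 6.66% = 9.62%

9.62%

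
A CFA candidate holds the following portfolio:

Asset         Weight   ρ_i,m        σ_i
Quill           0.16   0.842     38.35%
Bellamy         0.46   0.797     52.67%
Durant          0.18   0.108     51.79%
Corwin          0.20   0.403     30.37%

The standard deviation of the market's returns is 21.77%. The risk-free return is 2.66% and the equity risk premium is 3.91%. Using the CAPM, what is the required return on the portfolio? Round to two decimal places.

7.68%

β_Quill = 0.842 × 38.35% / 21.77% = 1.4833
β_Bellamy = 0.797 × 52.67% / 21.77% = 1.9282
β_Durant = 0.108 × 51.79% / 21.77% = 0.2569
β_Corwin = 0.403 × 30.37% / 21.77% = 0.5622
β_P = Σ w_i β_i = 0.16×1.4833 + 0.46×1.9282 + 0.18×0.2569 + 0.20×0.5622 = 1.2830
E(R_P) = R_f + β_P × MRP = 2.66% + 1.2830 × 3.91% = 7.68%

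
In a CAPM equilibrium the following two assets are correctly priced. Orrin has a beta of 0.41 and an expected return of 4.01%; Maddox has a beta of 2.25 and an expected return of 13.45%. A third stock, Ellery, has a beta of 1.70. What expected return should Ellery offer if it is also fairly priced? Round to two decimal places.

10.63%

MRP (SML slope) = (13.45% − 4.01%) / (2.25 − 0.41) = 9.44% / 1.84 = 5.1304%
R_f (intercept) = 4.01% − 0.41 × 5.1304% = 1.9065%
E(R_Ellery) = R_f + β × MRP = 1.9065% + 1.70 × 5.1304% = 10.63%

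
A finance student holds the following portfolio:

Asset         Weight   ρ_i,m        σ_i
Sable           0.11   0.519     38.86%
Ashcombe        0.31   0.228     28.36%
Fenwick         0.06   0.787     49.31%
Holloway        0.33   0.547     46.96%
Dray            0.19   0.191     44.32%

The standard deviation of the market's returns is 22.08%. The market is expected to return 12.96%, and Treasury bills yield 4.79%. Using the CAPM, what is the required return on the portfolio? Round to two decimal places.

10.95%

β_Sable = 0.519 × 38.86% / 22.08% = 0.9134
β_Ashcombe = 0.228 × 28.36% / 22.08% = 0.2928
β_Fenwick = 0.787 × 49.31% / 22.08% = 1.7576
β_Holloway = 0.547 × 46.96% / 22.08% = 1.1634
β_Dray = 0.191 × 44.32% / 22.08% = 0.3834
β_P = Σ w_i β_i = 0.11×0.9134 + 0.31×0.2928 + 0.06×1.7576 + 0.33×1.1634 + 0.19×0.3834 = 0.7535
MRP = 12.96% − 4.79% = 8.17%
E(R_P) = R_f + β_P × MRP = 4.79% + 0.7535 × 8.17% = 10.95%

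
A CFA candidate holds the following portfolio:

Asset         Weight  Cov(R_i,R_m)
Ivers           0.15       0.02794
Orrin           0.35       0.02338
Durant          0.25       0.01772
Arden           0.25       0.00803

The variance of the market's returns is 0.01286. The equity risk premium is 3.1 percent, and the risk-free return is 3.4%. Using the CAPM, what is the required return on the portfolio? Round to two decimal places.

β_Ivers = 0.02794 / 0.01286 = 2.1726
β_Orrin = 0.02338 / 0.01286 = 1.8180
β_Durant = 0.01772 / 0.01286 = 1.3779
β_Arden = 0.00803 / 0.01286 = 0.6244
β_P = Σ w_i β_i = 0.15×2.1726 + 0.35×1.8180 + 0.25×1.3779 + 0.25×0.6244 = 1.4628
E(R_P) = R_f + β_P × MRP = 3.4% + 1.4628 × 3.1% = 7.93%

7.93%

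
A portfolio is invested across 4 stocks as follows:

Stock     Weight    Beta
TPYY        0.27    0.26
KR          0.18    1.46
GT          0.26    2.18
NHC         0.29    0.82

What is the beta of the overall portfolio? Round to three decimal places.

β_P = Σ w_i β_i = 0.27×0.26 + 0.18×1.46 + 0.26×2.18 + 0.29×0.82 = 1.1376

1.138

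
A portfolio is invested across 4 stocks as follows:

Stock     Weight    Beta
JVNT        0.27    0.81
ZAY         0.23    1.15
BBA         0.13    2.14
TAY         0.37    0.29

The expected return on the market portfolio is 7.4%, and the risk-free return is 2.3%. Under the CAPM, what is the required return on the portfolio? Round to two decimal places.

6.73%

β_P = Σ w_i β_i = 0.27×0.81 + 0.23×1.15 + 0.13×2.14 + 0.37×0.29 = 0.8687
MRP = 7.4% − 2.3% = 5.10%
E(R_P) = R_f + β_P × MRP = 2.3% + 0.8687 × 5.1% = 6.73%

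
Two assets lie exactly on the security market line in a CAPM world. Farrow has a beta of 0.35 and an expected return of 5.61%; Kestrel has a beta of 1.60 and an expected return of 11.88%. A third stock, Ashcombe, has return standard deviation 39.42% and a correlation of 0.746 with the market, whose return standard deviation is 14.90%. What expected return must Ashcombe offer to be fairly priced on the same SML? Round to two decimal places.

13.75%

MRP = (11.88% − 5.61%) / (1.60 − 0.35) = 5.0160%
R_f = 5.61% − 0.35 × 5.0160% = 3.8544%
β_Ashcombe = ρ·σ_i/σ_m = 0.746 × 39.42 / 14.90 = 1.9736
E(R_Ashcombe) = R_f + β × MRP = 3.8544% + 1.9736 × 5.0160% = 13.75%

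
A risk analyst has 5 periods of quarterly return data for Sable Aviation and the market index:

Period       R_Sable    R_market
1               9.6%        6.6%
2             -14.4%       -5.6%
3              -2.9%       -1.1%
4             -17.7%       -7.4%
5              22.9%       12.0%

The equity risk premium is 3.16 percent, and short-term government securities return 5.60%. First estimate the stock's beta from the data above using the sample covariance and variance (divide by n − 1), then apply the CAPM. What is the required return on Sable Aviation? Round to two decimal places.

12.08%

Mean R_i = (9.6 − 14.4 − 2.9 − 17.7 + 22.9) / 5 = -0.5000%
Mean R_m = (6.6 − 5.6 − 1.1 − 7.4 + 12.0) / 5 = 0.9000%
Σ(R_i − R̄_i)(R_m − R̄_m) = 555.2200  ⇒  Cov = 555.2200 / 4 = 138.8050
Σ(R_m − R̄_m)² = 270.8400  ⇒  Var(R_m) = 270.8400 / 4 = 67.7100
β = Cov / Var(R_m) = 138.8050 / 67.7100 = 2.0500
E(R) = R_f + β × MRP = 5.60% + 2.0500 × 3.16% = 12.08%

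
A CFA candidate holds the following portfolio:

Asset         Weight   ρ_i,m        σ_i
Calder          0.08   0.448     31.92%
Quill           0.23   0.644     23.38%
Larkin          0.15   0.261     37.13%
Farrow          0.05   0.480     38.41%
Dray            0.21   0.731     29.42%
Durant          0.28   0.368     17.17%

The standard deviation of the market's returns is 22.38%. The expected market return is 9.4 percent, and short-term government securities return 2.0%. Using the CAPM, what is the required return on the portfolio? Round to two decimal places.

β_Calder = 0.448 × 31.92% / 22.38% = 0.6390
β_Quill = 0.644 × 23.38% / 22.38% = 0.6728
β_Larkin = 0.261 × 37.13% / 22.38% = 0.4330
β_Farrow = 0.480 × 38.41% / 22.38% = 0.8238
β_Dray = 0.731 × 29.42% / 22.38% = 0.9609
β_Durant = 0.368 × 17.17% / 22.38% = 0.2823
β_P = Σ w_i β_i = 0.08×0.6390 + 0.23×0.6728 + 0.15×0.4330 + 0.05×0.8238 + 0.21×0.9609 + 0.28×0.2823 = 0.5928
MRP = 9.4% − 2.0% = 7.40%
E(R_P) = R_f + β_P × MRP = 2.0% + 0.5928 × 7.4% = 6.39%

6.39%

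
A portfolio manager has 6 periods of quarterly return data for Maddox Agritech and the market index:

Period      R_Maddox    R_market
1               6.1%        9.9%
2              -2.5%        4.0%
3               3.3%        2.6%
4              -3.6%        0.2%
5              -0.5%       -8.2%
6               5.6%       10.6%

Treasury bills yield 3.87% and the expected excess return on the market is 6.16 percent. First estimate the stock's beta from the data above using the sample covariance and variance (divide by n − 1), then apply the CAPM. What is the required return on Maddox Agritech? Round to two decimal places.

6.31%

Mean R_i = (6.1 − 2.5 + 3.3 − 3.6 − 0.5 + 5.6) / 6 = 1.4000%
Mean R_m = (9.9 + 4.0 + 2.6 + 0.2 − 8.2 + 10.6) / 6 = 3.1833%
Σ(R_i − R̄_i)(R_m − R̄_m) = 94.9700  ⇒  Cov = 94.9700 / 5 = 18.9940
Σ(R_m − R̄_m)² = 239.6083  ⇒  Var(R_m) = 239.6083 / 5 = 47.9217
β = Cov / Var(R_m) = 18.9940 / 47.9217 = 0.3964
E(R) = R_f + β × MRP = 3.87% + 0.3964 × 6.16% = 6.31%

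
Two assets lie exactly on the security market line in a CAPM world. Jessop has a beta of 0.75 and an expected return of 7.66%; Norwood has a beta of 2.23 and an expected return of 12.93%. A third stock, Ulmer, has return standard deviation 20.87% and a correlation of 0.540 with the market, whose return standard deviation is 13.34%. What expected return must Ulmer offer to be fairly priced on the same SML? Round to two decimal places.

8.00%

MRP = (12.93% − 7.66%) / (2.23 − 0.75) = 3.5608%
R_f = 7.66% − 0.75 × 3.5608% = 4.9894%
β_Ulmer = ρ·σ_i/σ_m = 0.540 × 20.87 / 13.34 = 0.8448
E(R_Ulmer) = R_f + β × MRP = 4.9894% + 0.8448 × 3.5608% = 8.00%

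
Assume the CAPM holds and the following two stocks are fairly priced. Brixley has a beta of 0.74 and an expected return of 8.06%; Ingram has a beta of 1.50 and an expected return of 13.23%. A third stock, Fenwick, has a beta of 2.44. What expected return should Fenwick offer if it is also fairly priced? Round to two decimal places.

MRP (SML slope) = (13.23% − 8.06%) / (1.50 − 0.74) = 5.17% / 0.76 = 6.8026%
R_f (intercept) = 8.06% − 0.74 × 6.8026% = 3.0261%
E(R_Fenwick) = R_f + β × MRP = 3.0261% + 2.44 × 6.8026% = 19.62%

19.62%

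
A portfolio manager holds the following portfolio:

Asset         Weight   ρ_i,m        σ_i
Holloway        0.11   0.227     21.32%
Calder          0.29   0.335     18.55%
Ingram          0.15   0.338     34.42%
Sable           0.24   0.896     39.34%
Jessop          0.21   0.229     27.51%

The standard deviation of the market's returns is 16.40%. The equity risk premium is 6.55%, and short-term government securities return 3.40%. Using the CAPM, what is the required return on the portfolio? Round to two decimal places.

8.94%

β_Holloway = 0.227 × 21.32% / 16.40% = 0.2951
β_Calder = 0.335 × 18.55% / 16.40% = 0.3789
β_Ingram = 0.338 × 34.42% / 16.40% = 0.7094
β_Sable = 0.896 × 39.34% / 16.40% = 2.1493
β_Jessop = 0.229 × 27.51% / 16.40% = 0.3841
β_P = Σ w_i β_i = 0.11×0.2951 + 0.29×0.3789 + 0.15×0.7094 + 0.24×2.1493 + 0.21×0.3841 = 0.8452
E(R_P) = R_f + β_P × MRP = 3.40% + 0.8452 × 6.55% = 8.94%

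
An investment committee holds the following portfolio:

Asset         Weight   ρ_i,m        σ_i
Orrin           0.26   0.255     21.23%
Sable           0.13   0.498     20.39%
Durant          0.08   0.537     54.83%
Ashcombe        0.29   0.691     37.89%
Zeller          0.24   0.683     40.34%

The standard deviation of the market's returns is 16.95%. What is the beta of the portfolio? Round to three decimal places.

β_Orrin = 0.255 × 21.23% / 16.95% = 0.3194
β_Sable = 0.498 × 20.39% / 16.95% = 0.5991
β_Durant = 0.537 × 54.83% / 16.95% = 1.7371
β_Ashcombe = 0.691 × 37.89% / 16.95% = 1.5447
β_Zeller = 0.683 × 40.34% / 16.95% = 1.6255
β_P = Σ w_i β_i = 0.26×0.3194 + 0.13×0.5991 + 0.08×1.7371 + 0.29×1.5447 + 0.24×1.6255 = 1.1380

1.138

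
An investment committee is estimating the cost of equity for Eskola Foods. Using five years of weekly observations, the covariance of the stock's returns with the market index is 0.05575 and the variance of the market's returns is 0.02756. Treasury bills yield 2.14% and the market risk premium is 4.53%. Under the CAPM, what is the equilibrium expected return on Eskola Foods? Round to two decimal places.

β = Cov(R_i, R_m) / Var(R_m) = 0.05575 / 0.02756 = 2.0229
E(R) = R_f + β × MRP = 2.14% + 2.0229 × 4.53% = 11.30%

11.30%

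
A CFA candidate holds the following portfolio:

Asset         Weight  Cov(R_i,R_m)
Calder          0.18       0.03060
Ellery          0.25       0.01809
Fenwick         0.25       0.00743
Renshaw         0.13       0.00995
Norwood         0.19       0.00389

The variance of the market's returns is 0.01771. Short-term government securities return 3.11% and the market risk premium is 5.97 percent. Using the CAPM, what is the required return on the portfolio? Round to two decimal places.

β_Calder = 0.03060 / 0.01771 = 1.7278
β_Ellery = 0.01809 / 0.01771 = 1.0215
β_Fenwick = 0.00743 / 0.01771 = 0.4195
β_Renshaw = 0.00995 / 0.01771 = 0.5618
β_Norwood = 0.00389 / 0.01771 = 0.2196
β_P = Σ w_i β_i = 0.18×1.7278 + 0.25×1.0215 + 0.25×0.4195 + 0.13×0.5618 + 0.19×0.2196 = 0.7860
E(R_P) = R_f + β_P × MRP = 3.11% + 0.7860 × 5.97% = 7.80%

7.80%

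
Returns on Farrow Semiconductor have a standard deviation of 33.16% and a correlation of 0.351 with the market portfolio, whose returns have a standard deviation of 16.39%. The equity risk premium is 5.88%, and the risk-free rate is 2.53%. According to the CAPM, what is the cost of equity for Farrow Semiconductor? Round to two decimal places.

β = ρ × σ_i / σ_m = 0.351 × 33.16% / 16.39% = 0.7101
E(R) = 2.53% + 0.7101 × 5.88% = 6.71%

6.71%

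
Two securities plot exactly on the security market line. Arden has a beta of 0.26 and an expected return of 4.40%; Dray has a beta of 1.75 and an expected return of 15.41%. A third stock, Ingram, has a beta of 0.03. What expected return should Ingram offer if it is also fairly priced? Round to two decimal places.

2.70%

MRP (SML slope) = (15.41% − 4.40%) / (1.75 − 0.26) = 11.01% / 1.49 = 7.3893%
R_f (intercept) = 4.40% − 0.26 × 7.3893% = 2.4788%
E(R_Ingram) = R_f + β × MRP = 2.4788% + 0.03 × 7.3893% = 2.70%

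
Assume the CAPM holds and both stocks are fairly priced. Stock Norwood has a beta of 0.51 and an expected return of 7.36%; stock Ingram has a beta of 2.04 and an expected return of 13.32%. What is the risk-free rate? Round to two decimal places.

Both satisfy E(R) = R_f + β·MRP, so the slope of the SML is
MRP = (13.32% − 7.36%) / (2.04 − 0.51) = 5.96% / 1.53 = 3.8954%
R_f = E(R_Norwood) − β_Norwood·MRP = 7.36% − 0.51 × 3.8954% = 5.3733%

5.37%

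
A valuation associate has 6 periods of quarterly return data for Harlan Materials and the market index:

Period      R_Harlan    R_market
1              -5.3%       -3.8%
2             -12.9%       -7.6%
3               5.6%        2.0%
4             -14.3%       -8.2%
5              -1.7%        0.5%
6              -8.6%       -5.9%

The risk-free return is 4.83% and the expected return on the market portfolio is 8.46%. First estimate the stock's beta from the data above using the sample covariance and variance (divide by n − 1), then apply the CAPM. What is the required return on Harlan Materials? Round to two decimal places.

11.02%

Mean R_i = (-5.3 − 12.9 + 5.6 − 14.3 − 1.7 − 8.6) / 6 = -6.2000%
Mean R_m = (-3.8 − 7.6 + 2.0 − 8.2 + 0.5 − 5.9) / 6 = -3.8333%
Σ(R_i − R̄_i)(R_m − R̄_m) = 153.9300  ⇒  Cov = 153.9300 / 5 = 30.7860
Σ(R_m − R̄_m)² = 90.3333  ⇒  Var(R_m) = 90.3333 / 5 = 18.0667
β = Cov / Var(R_m) = 30.7860 / 18.0667 = 1.7040
MRP = 8.46% − 4.83% = 3.63%
E(R) = R_f + β × MRP = 4.83% + 1.7040 × 3.63% = 11.02%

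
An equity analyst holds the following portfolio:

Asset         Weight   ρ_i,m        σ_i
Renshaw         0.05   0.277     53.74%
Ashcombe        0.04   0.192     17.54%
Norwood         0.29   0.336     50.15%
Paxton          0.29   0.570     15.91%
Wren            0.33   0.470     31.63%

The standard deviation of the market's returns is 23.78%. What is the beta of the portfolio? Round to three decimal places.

0.559

β_Renshaw = 0.277 × 53.74% / 23.78% = 0.6260
β_Ashcombe = 0.192 × 17.54% / 23.78% = 0.1416
β_Norwood = 0.336 × 50.15% / 23.78% = 0.7086
β_Paxton = 0.570 × 15.91% / 23.78% = 0.3814
β_Wren = 0.470 × 31.63% / 23.78% = 0.6252
β_P = Σ w_i β_i = 0.05×0.6260 + 0.04×0.1416 + 0.29×0.7086 + 0.29×0.3814 + 0.33×0.6252 = 0.5594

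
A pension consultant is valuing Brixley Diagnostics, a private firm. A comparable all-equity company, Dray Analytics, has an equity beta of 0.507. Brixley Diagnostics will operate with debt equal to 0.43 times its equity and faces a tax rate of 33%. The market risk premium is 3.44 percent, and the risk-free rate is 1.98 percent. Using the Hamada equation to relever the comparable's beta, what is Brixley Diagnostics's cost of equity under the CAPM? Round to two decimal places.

β_L = β_U × [1 + (1 − t)(D/E)] = 0.507 × [1 + (1 − 0.33) × 0.43]
    = 0.507 × [1 + 0.67 × 0.43] = 0.507 × 1.2881 = 0.6531
E(R) = R_f + β_L × MRP = 1.98% + 0.6531 × 3.44% = 4.23%

4.23%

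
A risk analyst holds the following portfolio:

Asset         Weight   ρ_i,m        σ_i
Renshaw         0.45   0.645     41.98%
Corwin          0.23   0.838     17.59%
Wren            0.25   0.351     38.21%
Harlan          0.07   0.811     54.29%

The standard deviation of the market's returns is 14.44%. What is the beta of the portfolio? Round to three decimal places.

1.524

β_Renshaw = 0.645 × 41.98% / 14.44% = 1.8751
β_Corwin = 0.838 × 17.59% / 14.44% = 1.0208
β_Wren = 0.351 × 38.21% / 14.44% = 0.9288
β_Harlan = 0.811 × 54.29% / 14.44% = 3.0491
β_P = Σ w_i β_i = 0.45×1.8751 + 0.23×1.0208 + 0.25×0.9288 + 0.07×3.0491 = 1.5242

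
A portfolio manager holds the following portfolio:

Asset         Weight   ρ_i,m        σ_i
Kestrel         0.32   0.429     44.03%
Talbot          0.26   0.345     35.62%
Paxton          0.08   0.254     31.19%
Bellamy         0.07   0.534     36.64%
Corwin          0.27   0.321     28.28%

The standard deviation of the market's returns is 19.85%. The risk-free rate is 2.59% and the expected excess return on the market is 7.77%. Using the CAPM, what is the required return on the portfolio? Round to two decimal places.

7.95%

β_Kestrel = 0.429 × 44.03% / 19.85% = 0.9516
β_Talbot = 0.345 × 35.62% / 19.85% = 0.6191
β_Paxton = 0.254 × 31.19% / 19.85% = 0.3991
β_Bellamy = 0.534 × 36.64% / 19.85% = 0.9857
β_Corwin = 0.321 × 28.28% / 19.85% = 0.4573
β_P = Σ w_i β_i = 0.32×0.9516 + 0.26×0.6191 + 0.08×0.3991 + 0.07×0.9857 + 0.27×0.4573 = 0.6899
E(R_P) = R_f + β_P × MRP = 2.59% + 0.6899 × 7.77% = 7.95%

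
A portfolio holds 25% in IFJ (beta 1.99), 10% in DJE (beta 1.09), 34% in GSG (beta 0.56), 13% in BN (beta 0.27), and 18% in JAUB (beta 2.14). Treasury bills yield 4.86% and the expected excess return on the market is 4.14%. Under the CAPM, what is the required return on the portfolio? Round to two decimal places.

β_P = Σ w_i β_i = 0.25×1.99 + 0.10×1.09 + 0.34×0.56 + 0.13×0.27 + 0.18×2.14 = 1.2172
E(R_P) = R_f + β_P × MRP = 4.86% + 1.2172 × 4.14% = 9.90%

9.90%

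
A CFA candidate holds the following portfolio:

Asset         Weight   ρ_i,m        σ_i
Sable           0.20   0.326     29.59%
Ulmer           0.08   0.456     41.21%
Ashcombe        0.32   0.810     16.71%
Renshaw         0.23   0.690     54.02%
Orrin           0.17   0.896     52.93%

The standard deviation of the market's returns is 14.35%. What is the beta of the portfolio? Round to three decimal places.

β_Sable = 0.326 × 29.59% / 14.35% = 0.6722
β_Ulmer = 0.456 × 41.21% / 14.35% = 1.3095
β_Ashcombe = 0.810 × 16.71% / 14.35% = 0.9432
β_Renshaw = 0.690 × 54.02% / 14.35% = 2.5975
β_Orrin = 0.896 × 52.93% / 14.35% = 3.3049
β_P = Σ w_i β_i = 0.20×0.6722 + 0.08×1.3095 + 0.32×0.9432 + 0.23×2.5975 + 0.17×3.3049 = 1.7003

1.700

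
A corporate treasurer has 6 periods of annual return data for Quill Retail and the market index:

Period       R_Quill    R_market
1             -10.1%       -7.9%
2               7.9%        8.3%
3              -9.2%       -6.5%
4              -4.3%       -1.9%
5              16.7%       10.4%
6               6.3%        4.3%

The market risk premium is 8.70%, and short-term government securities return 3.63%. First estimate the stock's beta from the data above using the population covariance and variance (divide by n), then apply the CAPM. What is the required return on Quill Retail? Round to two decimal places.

15.55%

Mean R_i = (-10.1 + 7.9 − 9.2 − 4.3 + 16.7 + 6.3) / 6 = 1.2167%
Mean R_m = (-7.9 + 8.3 − 6.5 − 1.9 + 10.4 + 4.3) / 6 = 1.1167%
Σ(R_i − R̄_i)(R_m − R̄_m) = 405.9483  ⇒  Cov = 405.9483 / 6 = 67.6581
Σ(R_m − R̄_m)² = 296.3283  ⇒  Var(R_m) = 296.3283 / 6 = 49.3881
β = Cov / Var(R_m) = 67.6581 / 49.3881 = 1.3699
E(R) = R_f + β × MRP = 3.63% + 1.3699 × 8.70% = 15.55%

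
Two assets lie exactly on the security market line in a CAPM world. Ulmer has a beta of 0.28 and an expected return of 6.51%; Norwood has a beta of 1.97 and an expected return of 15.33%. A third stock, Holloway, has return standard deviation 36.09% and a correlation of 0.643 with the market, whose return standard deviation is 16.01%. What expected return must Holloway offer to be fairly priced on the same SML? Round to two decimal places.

12.61%

MRP = (15.33% − 6.51%) / (1.97 − 0.28) = 5.2189%
R_f = 6.51% − 0.28 × 5.2189% = 5.0487%
β_Holloway = ρ·σ_i/σ_m = 0.643 × 36.09 / 16.01 = 1.4495
E(R_Holloway) = R_f + β × MRP = 5.0487% + 1.4495 × 5.2189% = 12.61%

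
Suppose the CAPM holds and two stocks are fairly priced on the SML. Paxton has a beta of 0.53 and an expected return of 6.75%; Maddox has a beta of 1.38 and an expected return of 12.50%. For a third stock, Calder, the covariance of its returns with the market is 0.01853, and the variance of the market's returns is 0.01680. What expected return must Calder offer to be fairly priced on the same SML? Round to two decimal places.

MRP = (12.50% − 6.75%) / (1.38 − 0.53) = 6.7647%
R_f = 6.75% − 0.53 × 6.7647% = 3.1647%
β_Calder = Cov / Var(R_m) = 0.01853 / 0.01680 = 1.1030
E(R_Calder) = R_f + β × MRP = 3.1647% + 1.1030 × 6.7647% = 10.63%

10.63%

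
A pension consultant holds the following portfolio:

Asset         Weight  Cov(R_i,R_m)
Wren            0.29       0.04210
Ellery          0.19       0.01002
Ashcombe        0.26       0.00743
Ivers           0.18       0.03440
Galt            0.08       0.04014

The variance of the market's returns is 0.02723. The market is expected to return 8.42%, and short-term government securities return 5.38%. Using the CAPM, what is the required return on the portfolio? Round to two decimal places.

β_Wren = 0.04210 / 0.02723 = 1.5461
β_Ellery = 0.01002 / 0.02723 = 0.3680
β_Ashcombe = 0.00743 / 0.02723 = 0.2729
β_Ivers = 0.03440 / 0.02723 = 1.2633
β_Galt = 0.04014 / 0.02723 = 1.4741
β_P = Σ w_i β_i = 0.29×1.5461 + 0.19×0.3680 + 0.26×0.2729 + 0.18×1.2633 + 0.08×1.4741 = 0.9346
MRP = 8.42% − 5.38% = 3.04%
E(R_P) = R_f + β_P × MRP = 5.38% + 0.9346 × 3.04% = 8.22%

8.22%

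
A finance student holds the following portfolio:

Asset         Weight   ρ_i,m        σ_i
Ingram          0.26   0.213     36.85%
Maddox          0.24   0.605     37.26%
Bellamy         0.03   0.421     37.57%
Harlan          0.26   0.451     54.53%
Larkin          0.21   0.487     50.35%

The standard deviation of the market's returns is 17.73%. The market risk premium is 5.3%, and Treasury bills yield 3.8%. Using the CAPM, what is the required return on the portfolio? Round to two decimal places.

9.62%

β_Ingram = 0.213 × 36.85% / 17.73% = 0.4427
β_Maddox = 0.605 × 37.26% / 17.73% = 1.2714
β_Bellamy = 0.421 × 37.57% / 17.73% = 0.8921
β_Harlan = 0.451 × 54.53% / 17.73% = 1.3871
β_Larkin = 0.487 × 50.35% / 17.73% = 1.3830
β_P = Σ w_i β_i = 0.26×0.4427 + 0.24×1.2714 + 0.03×0.8921 + 0.26×1.3871 + 0.21×1.3830 = 1.0981
E(R_P) = R_f + β_P × MRP = 3.8% + 1.0981 × 5.3% = 9.62%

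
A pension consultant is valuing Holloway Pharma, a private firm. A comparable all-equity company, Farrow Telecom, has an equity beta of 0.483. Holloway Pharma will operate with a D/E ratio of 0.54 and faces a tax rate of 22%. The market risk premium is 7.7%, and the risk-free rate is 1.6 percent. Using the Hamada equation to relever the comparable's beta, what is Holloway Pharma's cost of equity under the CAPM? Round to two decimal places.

6.89%

β_L = β_U × [1 + (1 − t)(D/E)] = 0.483 × [1 + (1 − 0.22) × 0.54]
    = 0.483 × [1 + 0.78 × 0.54] = 0.483 × 1.4212 = 0.6864
E(R) = R_f + β_L × MRP = 1.6% + 0.6864 × 7.7% = 6.89%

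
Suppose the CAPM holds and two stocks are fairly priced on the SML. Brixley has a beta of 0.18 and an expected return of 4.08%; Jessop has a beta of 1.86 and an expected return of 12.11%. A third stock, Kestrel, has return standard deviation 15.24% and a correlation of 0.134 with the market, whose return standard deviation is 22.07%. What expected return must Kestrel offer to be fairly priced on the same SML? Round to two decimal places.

MRP = (12.11% − 4.08%) / (1.86 − 0.18) = 4.7798%
R_f = 4.08% − 0.18 × 4.7798% = 3.2196%
β_Kestrel = ρ·σ_i/σ_m = 0.134 × 15.24 / 22.07 = 0.0925
E(R_Kestrel) = R_f + β × MRP = 3.2196% + 0.0925 × 4.7798% = 3.66%

3.66%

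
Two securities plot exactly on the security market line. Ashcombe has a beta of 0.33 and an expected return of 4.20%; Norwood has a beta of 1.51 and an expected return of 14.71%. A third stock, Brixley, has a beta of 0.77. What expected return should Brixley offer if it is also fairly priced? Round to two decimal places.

MRP (SML slope) = (14.71% − 4.20%) / (1.51 − 0.33) = 10.51% / 1.18 = 8.9068%
R_f (intercept) = 4.20% − 0.33 × 8.9068% = 1.2608%
E(R_Brixley) = R_f + β × MRP = 1.2608% + 0.77 × 8.9068% = 8.12%

8.12%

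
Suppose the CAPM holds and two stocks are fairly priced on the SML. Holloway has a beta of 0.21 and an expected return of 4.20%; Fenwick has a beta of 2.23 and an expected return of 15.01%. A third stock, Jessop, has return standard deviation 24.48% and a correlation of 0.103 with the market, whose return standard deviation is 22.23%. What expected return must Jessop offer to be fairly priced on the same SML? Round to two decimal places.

MRP = (15.01% − 4.20%) / (2.23 − 0.21) = 5.3515%
R_f = 4.20% − 0.21 × 5.3515% = 3.0762%
β_Jessop = ρ·σ_i/σ_m = 0.103 × 24.48 / 22.23 = 0.1134
E(R_Jessop) = R_f + β × MRP = 3.0762% + 0.1134 × 5.3515% = 3.68%

3.68%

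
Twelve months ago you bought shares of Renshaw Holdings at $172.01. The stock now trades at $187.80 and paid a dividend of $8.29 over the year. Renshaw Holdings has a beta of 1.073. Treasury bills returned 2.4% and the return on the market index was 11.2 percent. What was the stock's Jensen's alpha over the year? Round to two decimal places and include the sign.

Realised HPR = (P1 + D1 − P0) / P0 = (187.80 + 8.29 − 172.01) / 172.01 = 24.08 / 172.01 = 13.9992%
MRP = 11.2% − 2.4% = 8.80%
CAPM required = R_f + β·MRP = 2.4% + 1.073 × 8.8% = 11.8424%
α = realised − required = 13.9992% − 11.8424% = +2.16%

+2.16%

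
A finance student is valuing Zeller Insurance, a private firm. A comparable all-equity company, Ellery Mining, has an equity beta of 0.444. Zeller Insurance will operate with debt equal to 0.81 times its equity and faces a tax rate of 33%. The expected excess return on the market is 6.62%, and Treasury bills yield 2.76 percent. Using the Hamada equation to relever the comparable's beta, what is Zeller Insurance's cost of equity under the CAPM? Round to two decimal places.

7.29%

β_L = β_U × [1 + (1 − t)(D/E)] = 0.444 × [1 + (1 − 0.33) × 0.81]
    = 0.444 × [1 + 0.67 × 0.81] = 0.444 × 1.5427 = 0.6850
E(R) = R_f + β_L × MRP = 2.76% + 0.6850 × 6.62% = 7.29%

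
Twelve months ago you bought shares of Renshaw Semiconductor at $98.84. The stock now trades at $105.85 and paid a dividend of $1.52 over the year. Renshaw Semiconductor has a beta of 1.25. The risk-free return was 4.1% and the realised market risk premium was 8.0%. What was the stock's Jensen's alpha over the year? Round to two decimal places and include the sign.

-5.47%

Realised HPR = (P1 + D1 − P0) / P0 = (105.85 + 1.52 − 98.84) / 98.84 = 8.53 / 98.84 = 8.6301%
CAPM required = R_f + β·MRP = 4.1% + 1.25 × 8.0% = 14.1000%
α = realised − required = 8.6301% − 14.1000% = -5.47%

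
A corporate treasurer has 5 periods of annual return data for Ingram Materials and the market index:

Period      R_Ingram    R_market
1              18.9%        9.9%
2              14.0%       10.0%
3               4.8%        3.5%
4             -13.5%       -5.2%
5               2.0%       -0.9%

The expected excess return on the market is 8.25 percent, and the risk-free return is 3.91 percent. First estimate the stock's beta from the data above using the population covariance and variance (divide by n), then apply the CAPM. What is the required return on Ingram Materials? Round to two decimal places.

Mean R_i = (18.9 + 14.0 + 4.8 − 13.5 + 2.0) / 5 = 5.2400%
Mean R_m = (9.9 + 10.0 + 3.5 − 5.2 − 0.9) / 5 = 3.4600%
Σ(R_i − R̄_i)(R_m − R̄_m) = 321.6580  ⇒  Cov = 321.6580 / 5 = 64.3316
Σ(R_m − R̄_m)² = 178.2520  ⇒  Var(R_m) = 178.2520 / 5 = 35.6504
β = Cov / Var(R_m) = 64.3316 / 35.6504 = 1.8045
E(R) = R_f + β × MRP = 3.91% + 1.8045 × 8.25% = 18.80%

18.80%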